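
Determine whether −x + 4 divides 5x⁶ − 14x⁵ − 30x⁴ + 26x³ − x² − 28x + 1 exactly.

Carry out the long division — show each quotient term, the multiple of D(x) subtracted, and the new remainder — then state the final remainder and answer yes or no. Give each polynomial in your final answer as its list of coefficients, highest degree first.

Step 1: lead(5x⁶ − 14x⁵ − 30x⁴ + 26x³ − x² − 28x + 1) ÷ lead(D) = 5x⁶ ÷ −x = −5x⁵. Subtract (−5x⁵)·D = 5x⁶ − 20x⁵. Remainder: 6x⁵ − 30x⁴ + 26x³ − x² − 28x + 1.
Step 2: lead(6x⁵ − 30x⁴ + 26x³ − x² − 28x + 1) ÷ lead(D) = 6x⁵ ÷ −x = −6x⁴. Subtract (−6x⁴)·D = 6x⁵ − 24x⁴. Remainder: −6x⁴ + 26x³ − x² − 28x + 1.
Step 3: lead(−6x⁴ + 26x³ − x² − 28x + 1) ÷ lead(D) = −6x⁴ ÷ −x = 6x³. Subtract (6x³)·D = −6x⁴ + 24x³. Remainder: 2x³ − x² − 28x + 1.
Step 4: lead(2x³ − x² − 28x + 1) ÷ lead(D) = 2x³ ÷ −x = −2x². Subtract (−2x²)·D = 2x³ − 8x². Remainder: 7x² − 28x + 1.
Step 5: lead(7x² − 28x + 1) ÷ lead(D) = 7x² ÷ −x = −7x. Subtract (−7x)·D = 7x² − 28x. Remainder: 1.

R = [1], so D(x) is not a factor of P(x). no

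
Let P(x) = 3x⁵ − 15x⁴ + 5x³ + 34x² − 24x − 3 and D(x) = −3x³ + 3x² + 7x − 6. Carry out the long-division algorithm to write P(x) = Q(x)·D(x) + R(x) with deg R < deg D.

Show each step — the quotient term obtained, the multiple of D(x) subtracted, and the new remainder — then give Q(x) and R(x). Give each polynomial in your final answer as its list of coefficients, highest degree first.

Step 1: lead(3x⁵ − 15x⁴ + 5x³ + 34x² − 24x − 3) ÷ lead(D) = 3x⁵ ÷ −3x³ = −x². Subtract (−x²)·D = 3x⁵ − 3x⁴ − 7x³ + 6x². Remainder: −12x⁴ + 12x³ + 28x² − 24x − 3.
Step 2: lead(−12x⁴ + 12x³ + 28x² − 24x − 3) ÷ lead(D) = −12x⁴ ÷ −3x³ = 4x. Subtract (4x)·D = −12x⁴ + 12x³ + 28x² − 24x. Remainder: −3.

Q = [-1, 4, 0]; R = [-3]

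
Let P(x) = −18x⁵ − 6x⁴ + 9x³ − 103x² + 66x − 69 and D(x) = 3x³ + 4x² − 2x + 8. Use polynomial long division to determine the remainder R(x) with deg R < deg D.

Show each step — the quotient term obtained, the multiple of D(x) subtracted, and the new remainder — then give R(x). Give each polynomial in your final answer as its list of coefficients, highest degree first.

Step 1: lead(−18x⁵ − 6x⁴ + 9x³ − 103x² + 66x − 69) ÷ lead(D) = −18x⁵ ÷ 3x³ = −6x². Subtract (−6x²)·D = −18x⁵ − 24x⁴ + 12x³ − 48x². Remainder: 18x⁴ − 3x³ − 55x² + 66x − 69.
Step 2: lead(18x⁴ − 3x³ − 55x² + 66x − 69) ÷ lead(D) = 18x⁴ ÷ 3x³ = 6x. Subtract (6x)·D = 18x⁴ + 24x³ − 12x² + 48x. Remainder: −27x³ − 43x² + 18x − 69.
Step 3: lead(−27x³ − 43x² + 18x − 69) ÷ lead(D) = −27x³ ÷ 3x³ = −9. Subtract (−9)·D = −27x³ − 36x² + 18x − 72. Remainder: −7x² + 3.

R = [-7, 0, 3]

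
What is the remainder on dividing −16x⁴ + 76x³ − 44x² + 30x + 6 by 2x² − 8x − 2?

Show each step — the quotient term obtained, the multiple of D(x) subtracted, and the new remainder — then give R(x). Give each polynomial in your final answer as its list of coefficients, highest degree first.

Step 1: lead(−16x⁴ + 76x³ − 44x² + 30x + 6) ÷ lead(D) = −16x⁴ ÷ 2x² = −8x². Subtract (−8x²)·D = −16x⁴ + 64x³ + 16x². Remainder: 12x³ − 60x² + 30x + 6.
Step 2: lead(12x³ − 60x² + 30x + 6) ÷ lead(D) = 12x³ ÷ 2x² = 6x. Subtract (6x)·D = 12x³ − 48x² − 12x. Remainder: −12x² + 42x + 6.
Step 3: lead(−12x² + 42x + 6) ÷ lead(D) = −12x² ÷ 2x² = −6. Subtract (−6)·D = −12x² + 48x + 12. Remainder: −6x − 6.

R = [-6, -6]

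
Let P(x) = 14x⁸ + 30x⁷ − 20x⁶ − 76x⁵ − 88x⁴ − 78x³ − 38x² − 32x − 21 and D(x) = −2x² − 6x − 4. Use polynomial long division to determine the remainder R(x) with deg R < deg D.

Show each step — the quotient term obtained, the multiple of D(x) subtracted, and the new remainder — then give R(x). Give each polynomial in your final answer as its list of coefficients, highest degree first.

Step 1: lead(14x⁸ + 30x⁷ − 20x⁶ − 76x⁵ − 88x⁴ − 78x³ − 38x² − 32x − 21) ÷ lead(D) = 14x⁸ ÷ −2x² = −7x⁶. Subtract (−7x⁶)·D = 14x⁸ + 42x⁷ + 28x⁶. Remainder: −12x⁷ − 48x⁶ − 76x⁵ − 88x⁴ − 78x³ − 38x² − 32x − 21.
Step 2: lead(−12x⁷ − 48x⁶ − 76x⁵ − 88x⁴ − 78x³ − 38x² − 32x − 21) ÷ lead(D) = −12x⁷ ÷ −2x² = 6x⁵. Subtract (6x⁵)·D = −12x⁷ − 36x⁶ − 24x⁵. Remainder: −12x⁶ − 52x⁵ − 88x⁴ − 78x³ − 38x² − 32x − 21.
Step 3: lead(−12x⁶ − 52x⁵ − 88x⁴ − 78x³ − 38x² − 32x − 21) ÷ lead(D) = −12x⁶ ÷ −2x² = 6x⁴. Subtract (6x⁴)·D = −12x⁶ − 36x⁵ − 24x⁴. Remainder: −16x⁵ − 64x⁴ − 78x³ − 38x² − 32x − 21.
Step 4: lead(−16x⁵ − 64x⁴ − 78x³ − 38x² − 32x − 21) ÷ lead(D) = −16x⁵ ÷ −2x² = 8x³. Subtract (8x³)·D = −16x⁵ − 48x⁴ − 32x³. Remainder: −16x⁴ − 46x³ − 38x² − 32x − 21.
Step 5: lead(−16x⁴ − 46x³ − 38x² − 32x − 21) ÷ lead(D) = −16x⁴ ÷ −2x² = 8x². Subtract (8x²)·D = −16x⁴ − 48x³ − 32x². Remainder: 2x³ − 6x² − 32x − 21.
Step 6: lead(2x³ − 6x² − 32x − 21) ÷ lead(D) = 2x³ ÷ −2x² = −x. Subtract (−x)·D = 2x³ + 6x² + 4x. Remainder: −12x² − 36x − 21.
Step 7: lead(−12x² − 36x − 21) ÷ lead(D) = −12x² ÷ −2x² = 6. Subtract (6)·D = −12x² − 36x − 24. Remainder: 3.

R = [3]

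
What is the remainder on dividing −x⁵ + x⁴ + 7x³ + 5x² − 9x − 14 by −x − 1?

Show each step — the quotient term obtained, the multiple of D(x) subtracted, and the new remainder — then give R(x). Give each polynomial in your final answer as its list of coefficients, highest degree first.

Step 1: lead(−x⁵ + x⁴ + 7x³ + 5x² − 9x − 14) ÷ lead(D) = −x⁵ ÷ −x = x⁴. Subtract (x⁴)·D = −x⁵ − x⁴. Remainder: 2x⁴ + 7x³ + 5x² − 9x − 14.
Step 2: lead(2x⁴ + 7x³ + 5x² − 9x − 14) ÷ lead(D) = 2x⁴ ÷ −x = −2x³. Subtract (−2x³)·D = 2x⁴ + 2x³. Remainder: 5x³ + 5x² − 9x − 14.
Step 3: lead(5x³ + 5x² − 9x − 14) ÷ lead(D) = 5x³ ÷ −x = −5x². Subtract (−5x²)·D = 5x³ + 5x². Remainder: −9x − 14.
Step 4: lead(−9x − 14) ÷ lead(D) = −9x ÷ −x = 9. Subtract (9)·D = −9x − 9. Remainder: −5.

R = [-5]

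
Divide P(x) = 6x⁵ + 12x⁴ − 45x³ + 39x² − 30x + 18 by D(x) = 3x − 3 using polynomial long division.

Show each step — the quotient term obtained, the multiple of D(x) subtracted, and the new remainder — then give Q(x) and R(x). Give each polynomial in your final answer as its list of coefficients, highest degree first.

Q = [2, 6, -9, 4, -6]; R = [0]

Step 1: lead(6x⁵ + 12x⁴ − 45x³ + 39x² − 30x + 18) ÷ lead(D) = 6x⁵ ÷ 3x = 2x⁴. Subtract (2x⁴)·D = 6x⁵ − 6x⁴. Remainder: 18x⁴ − 45x³ + 39x² − 30x + 18.
Step 2: lead(18x⁴ − 45x³ + 39x² − 30x + 18) ÷ lead(D) = 18x⁴ ÷ 3x = 6x³. Subtract (6x³)·D = 18x⁴ − 18x³. Remainder: −27x³ + 39x² − 30x + 18.
Step 3: lead(−27x³ + 39x² − 30x + 18) ÷ lead(D) = −27x³ ÷ 3x = −9x². Subtract (−9x²)·D = −27x³ + 27x². Remainder: 12x² − 30x + 18.
Step 4: lead(12x² − 30x + 18) ÷ lead(D) = 12x² ÷ 3x = 4x. Subtract (4x)·D = 12x² − 12x. Remainder: −18x + 18.
Step 5: lead(−18x + 18) ÷ lead(D) = −18x ÷ 3x = −6. Subtract (−6)·D = −18x + 18. Remainder: 0.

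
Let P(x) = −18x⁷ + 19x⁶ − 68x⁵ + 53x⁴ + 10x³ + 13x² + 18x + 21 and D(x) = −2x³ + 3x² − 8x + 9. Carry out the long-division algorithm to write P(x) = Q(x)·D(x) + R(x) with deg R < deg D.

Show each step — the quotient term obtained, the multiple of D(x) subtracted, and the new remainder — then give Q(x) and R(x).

Q(x) = 9x⁴ + 4x³ + 4x² + 4x + 3; R(x) = 6x − 6

Step 1: lead(−18x⁷ + 19x⁶ − 68x⁵ + 53x⁴ + 10x³ + 13x² + 18x + 21) ÷ lead(D) = −18x⁷ ÷ −2x³ = 9x⁴. Subtract (9x⁴)·D = −18x⁷ + 27x⁶ − 72x⁵ + 81x⁴. Remainder: −8x⁶ + 4x⁵ − 28x⁴ + 10x³ + 13x² + 18x + 21.
Step 2: lead(−8x⁶ + 4x⁵ − 28x⁴ + 10x³ + 13x² + 18x + 21) ÷ lead(D) = −8x⁶ ÷ −2x³ = 4x³. Subtract (4x³)·D = −8x⁶ + 12x⁵ − 32x⁴ + 36x³. Remainder: −8x⁵ + 4x⁴ − 26x³ + 13x² + 18x + 21.
Step 3: lead(−8x⁵ + 4x⁴ − 26x³ + 13x² + 18x + 21) ÷ lead(D) = −8x⁵ ÷ −2x³ = 4x². Subtract (4x²)·D = −8x⁵ + 12x⁴ − 32x³ + 36x². Remainder: −8x⁴ + 6x³ − 23x² + 18x + 21.
Step 4: lead(−8x⁴ + 6x³ − 23x² + 18x + 21) ÷ lead(D) = −8x⁴ ÷ −2x³ = 4x. Subtract (4x)·D = −8x⁴ + 12x³ − 32x² + 36x. Remainder: −6x³ + 9x² − 18x + 21.
Step 5: lead(−6x³ + 9x² − 18x + 21) ÷ lead(D) = −6x³ ÷ −2x³ = 3. Subtract (3)·D = −6x³ + 9x² − 24x + 27. Remainder: 6x − 6.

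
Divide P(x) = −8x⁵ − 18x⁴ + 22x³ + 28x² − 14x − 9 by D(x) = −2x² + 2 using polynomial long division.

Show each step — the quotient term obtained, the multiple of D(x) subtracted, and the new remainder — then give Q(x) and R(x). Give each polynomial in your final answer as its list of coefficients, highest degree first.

Step 1: lead(−8x⁵ − 18x⁴ + 22x³ + 28x² − 14x − 9) ÷ lead(D) = −8x⁵ ÷ −2x² = 4x³. Subtract (4x³)·D = −8x⁵ + 8x³. Remainder: −18x⁴ + 14x³ + 28x² − 14x − 9.
Step 2: lead(−18x⁴ + 14x³ + 28x² − 14x − 9) ÷ lead(D) = −18x⁴ ÷ −2x² = 9x². Subtract (9x²)·D = −18x⁴ + 18x². Remainder: 14x³ + 10x² − 14x − 9.
Step 3: lead(14x³ + 10x² − 14x − 9) ÷ lead(D) = 14x³ ÷ −2x² = −7x. Subtract (−7x)·D = 14x³ − 14x. Remainder: 10x² − 9.
Step 4: lead(10x² − 9) ÷ lead(D) = 10x² ÷ −2x² = −5. Subtract (−5)·D = 10x² − 10. Remainder: 1.

Q = [4, 9, -7, -5]; R = [1]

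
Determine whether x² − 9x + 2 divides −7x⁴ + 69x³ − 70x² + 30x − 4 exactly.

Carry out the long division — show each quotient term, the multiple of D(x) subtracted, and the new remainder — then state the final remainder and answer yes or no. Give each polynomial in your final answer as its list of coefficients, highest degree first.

R = [0], so D(x) is a factor of P(x). yes

Step 1: lead(−7x⁴ + 69x³ − 70x² + 30x − 4) ÷ lead(D) = −7x⁴ ÷ x² = −7x². Subtract (−7x²)·D = −7x⁴ + 63x³ − 14x². Remainder: 6x³ − 56x² + 30x − 4.
Step 2: lead(6x³ − 56x² + 30x − 4) ÷ lead(D) = 6x³ ÷ x² = 6x. Subtract (6x)·D = 6x³ − 54x² + 12x. Remainder: −2x² + 18x − 4.
Step 3: lead(−2x² + 18x − 4) ÷ lead(D) = −2x² ÷ x² = −2. Subtract (−2)·D = −2x² + 18x − 4. Remainder: 0.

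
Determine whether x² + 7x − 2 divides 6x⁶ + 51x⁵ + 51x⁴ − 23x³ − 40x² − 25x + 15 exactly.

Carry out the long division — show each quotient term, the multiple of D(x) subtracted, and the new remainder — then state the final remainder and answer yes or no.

Step 1: lead(6x⁶ + 51x⁵ + 51x⁴ − 23x³ − 40x² − 25x + 15) ÷ lead(D) = 6x⁶ ÷ x² = 6x⁴. Subtract (6x⁴)·D = 6x⁶ + 42x⁵ − 12x⁴. Remainder: 9x⁵ + 63x⁴ − 23x³ − 40x² − 25x + 15.
Step 2: lead(9x⁵ + 63x⁴ − 23x³ − 40x² − 25x + 15) ÷ lead(D) = 9x⁵ ÷ x² = 9x³. Subtract (9x³)·D = 9x⁵ + 63x⁴ − 18x³. Remainder: −5x³ − 40x² − 25x + 15.
Step 3: lead(−5x³ − 40x² − 25x + 15) ÷ lead(D) = −5x³ ÷ x² = −5x. Subtract (−5x)·D = −5x³ − 35x² + 10x. Remainder: −5x² − 35x + 15.
Step 4: lead(−5x² − 35x + 15) ÷ lead(D) = −5x² ÷ x² = −5. Subtract (−5)·D = −5x² − 35x + 10. Remainder: 5.

R(x) = 5, so D(x) is not a factor of P(x). no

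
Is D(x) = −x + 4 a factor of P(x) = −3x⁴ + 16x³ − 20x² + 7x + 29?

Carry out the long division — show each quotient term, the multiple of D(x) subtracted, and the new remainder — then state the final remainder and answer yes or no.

R(x) = −7, so D(x) is not a factor of P(x). no

Step 1: lead(−3x⁴ + 16x³ − 20x² + 7x + 29) ÷ lead(D) = −3x⁴ ÷ −x = 3x³. Subtract (3x³)·D = −3x⁴ + 12x³. Remainder: 4x³ − 20x² + 7x + 29.
Step 2: lead(4x³ − 20x² + 7x + 29) ÷ lead(D) = 4x³ ÷ −x = −4x². Subtract (−4x²)·D = 4x³ − 16x². Remainder: −4x² + 7x + 29.
Step 3: lead(−4x² + 7x + 29) ÷ lead(D) = −4x² ÷ −x = 4x. Subtract (4x)·D = −4x² + 16x. Remainder: −9x + 29.
Step 4: lead(−9x + 29) ÷ lead(D) = −9x ÷ −x = 9. Subtract (9)·D = −9x + 36. Remainder: −7.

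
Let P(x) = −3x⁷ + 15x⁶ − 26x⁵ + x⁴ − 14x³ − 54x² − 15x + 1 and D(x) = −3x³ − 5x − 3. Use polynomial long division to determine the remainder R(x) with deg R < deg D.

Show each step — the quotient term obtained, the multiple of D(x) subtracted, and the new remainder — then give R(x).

Step 1: lead(−3x⁷ + 15x⁶ − 26x⁵ + x⁴ − 14x³ − 54x² − 15x + 1) ÷ lead(D) = −3x⁷ ÷ −3x³ = x⁴. Subtract (x⁴)·D = −3x⁷ − 5x⁵ − 3x⁴. Remainder: 15x⁶ − 21x⁵ + 4x⁴ − 14x³ − 54x² − 15x + 1.
Step 2: lead(15x⁶ − 21x⁵ + 4x⁴ − 14x³ − 54x² − 15x + 1) ÷ lead(D) = 15x⁶ ÷ −3x³ = −5x³. Subtract (−5x³)·D = 15x⁶ + 25x⁴ + 15x³. Remainder: −21x⁵ − 21x⁴ − 29x³ − 54x² − 15x + 1.
Step 3: lead(−21x⁵ − 21x⁴ − 29x³ − 54x² − 15x + 1) ÷ lead(D) = −21x⁵ ÷ −3x³ = 7x². Subtract (7x²)·D = −21x⁵ − 35x³ − 21x². Remainder: −21x⁴ + 6x³ − 33x² − 15x + 1.
Step 4: lead(−21x⁴ + 6x³ − 33x² − 15x + 1) ÷ lead(D) = −21x⁴ ÷ −3x³ = 7x. Subtract (7x)·D = −21x⁴ − 35x² − 21x. Remainder: 6x³ + 2x² + 6x + 1.
Step 5: lead(6x³ + 2x² + 6x + 1) ÷ lead(D) = 6x³ ÷ −3x³ = −2. Subtract (−2)·D = 6x³ + 10x + 6. Remainder: 2x² − 4x − 5.

R(x) = 2x² − 4x − 5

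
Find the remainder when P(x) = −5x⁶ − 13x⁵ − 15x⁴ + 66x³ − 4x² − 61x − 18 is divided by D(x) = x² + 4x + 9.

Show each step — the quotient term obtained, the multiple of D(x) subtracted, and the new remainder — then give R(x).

Step 1: lead(−5x⁶ − 13x⁵ − 15x⁴ + 66x³ − 4x² − 61x − 18) ÷ lead(D) = −5x⁶ ÷ x² = −5x⁴. Subtract (−5x⁴)·D = −5x⁶ − 20x⁵ − 45x⁴. Remainder: 7x⁵ + 30x⁴ + 66x³ − 4x² − 61x − 18.
Step 2: lead(7x⁵ + 30x⁴ + 66x³ − 4x² − 61x − 18) ÷ lead(D) = 7x⁵ ÷ x² = 7x³. Subtract (7x³)·D = 7x⁵ + 28x⁴ + 63x³. Remainder: 2x⁴ + 3x³ − 4x² − 61x − 18.
Step 3: lead(2x⁴ + 3x³ − 4x² − 61x − 18) ÷ lead(D) = 2x⁴ ÷ x² = 2x². Subtract (2x²)·D = 2x⁴ + 8x³ + 18x². Remainder: −5x³ − 22x² − 61x − 18.
Step 4: lead(−5x³ − 22x² − 61x − 18) ÷ lead(D) = −5x³ ÷ x² = −5x. Subtract (−5x)·D = −5x³ − 20x² − 45x. Remainder: −2x² − 16x − 18.
Step 5: lead(−2x² − 16x − 18) ÷ lead(D) = −2x² ÷ x² = −2. Subtract (−2)·D = −2x² − 8x − 18. Remainder: −8x.

R(x) = −8x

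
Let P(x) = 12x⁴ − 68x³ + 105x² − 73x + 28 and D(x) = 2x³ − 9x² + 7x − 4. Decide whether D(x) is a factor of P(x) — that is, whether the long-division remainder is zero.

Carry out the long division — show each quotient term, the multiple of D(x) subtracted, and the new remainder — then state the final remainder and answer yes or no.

Step 1: lead(12x⁴ − 68x³ + 105x² − 73x + 28) ÷ lead(D) = 12x⁴ ÷ 2x³ = 6x. Subtract (6x)·D = 12x⁴ − 54x³ + 42x² − 24x. Remainder: −14x³ + 63x² − 49x + 28.
Step 2: lead(−14x³ + 63x² − 49x + 28) ÷ lead(D) = −14x³ ÷ 2x³ = −7. Subtract (−7)·D = −14x³ + 63x² − 49x + 28. Remainder: 0.

R(x) = 0, so D(x) is a factor of P(x). yes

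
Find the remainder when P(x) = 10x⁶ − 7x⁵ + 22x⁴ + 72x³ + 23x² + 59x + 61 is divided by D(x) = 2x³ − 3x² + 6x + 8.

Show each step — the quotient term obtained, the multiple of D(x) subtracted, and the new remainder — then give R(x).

Step 1: lead(10x⁶ − 7x⁵ + 22x⁴ + 72x³ + 23x² + 59x + 61) ÷ lead(D) = 10x⁶ ÷ 2x³ = 5x³. Subtract (5x³)·D = 10x⁶ − 15x⁵ + 30x⁴ + 40x³. Remainder: 8x⁵ − 8x⁴ + 32x³ + 23x² + 59x + 61.
Step 2: lead(8x⁵ − 8x⁴ + 32x³ + 23x² + 59x + 61) ÷ lead(D) = 8x⁵ ÷ 2x³ = 4x². Subtract (4x²)·D = 8x⁵ − 12x⁴ + 24x³ + 32x². Remainder: 4x⁴ + 8x³ − 9x² + 59x + 61.
Step 3: lead(4x⁴ + 8x³ − 9x² + 59x + 61) ÷ lead(D) = 4x⁴ ÷ 2x³ = 2x. Subtract (2x)·D = 4x⁴ − 6x³ + 12x² + 16x. Remainder: 14x³ − 21x² + 43x + 61.
Step 4: lead(14x³ − 21x² + 43x + 61) ÷ lead(D) = 14x³ ÷ 2x³ = 7. Subtract (7)·D = 14x³ − 21x² + 42x + 56. Remainder: x + 5.

R(x) = x + 5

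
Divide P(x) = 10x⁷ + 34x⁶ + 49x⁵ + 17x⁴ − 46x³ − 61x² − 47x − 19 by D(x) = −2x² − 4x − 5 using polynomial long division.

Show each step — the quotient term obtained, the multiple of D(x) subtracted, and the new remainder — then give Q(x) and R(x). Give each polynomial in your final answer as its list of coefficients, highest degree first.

Step 1: lead(10x⁷ + 34x⁶ + 49x⁵ + 17x⁴ − 46x³ − 61x² − 47x − 19) ÷ lead(D) = 10x⁷ ÷ −2x² = −5x⁵. Subtract (−5x⁵)·D = 10x⁷ + 20x⁶ + 25x⁵. Remainder: 14x⁶ + 24x⁵ + 17x⁴ − 46x³ − 61x² − 47x − 19.
Step 2: lead(14x⁶ + 24x⁵ + 17x⁴ − 46x³ − 61x² − 47x − 19) ÷ lead(D) = 14x⁶ ÷ −2x² = −7x⁴. Subtract (−7x⁴)·D = 14x⁶ + 28x⁵ + 35x⁴. Remainder: −4x⁵ − 18x⁴ − 46x³ − 61x² − 47x − 19.
Step 3: lead(−4x⁵ − 18x⁴ − 46x³ − 61x² − 47x − 19) ÷ lead(D) = −4x⁵ ÷ −2x² = 2x³. Subtract (2x³)·D = −4x⁵ − 8x⁴ − 10x³. Remainder: −10x⁴ − 36x³ − 61x² − 47x − 19.
Step 4: lead(−10x⁴ − 36x³ − 61x² − 47x − 19) ÷ lead(D) = −10x⁴ ÷ −2x² = 5x². Subtract (5x²)·D = −10x⁴ − 20x³ − 25x². Remainder: −16x³ − 36x² − 47x − 19.
Step 5: lead(−16x³ − 36x² − 47x − 19) ÷ lead(D) = −16x³ ÷ −2x² = 8x. Subtract (8x)·D = −16x³ − 32x² − 40x. Remainder: −4x² − 7x − 19.
Step 6: lead(−4x² − 7x − 19) ÷ lead(D) = −4x² ÷ −2x² = 2. Subtract (2)·D = −4x² − 8x − 10. Remainder: x − 9.

Q = [-5, -7, 2, 5, 8, 2]; R = [1, -9]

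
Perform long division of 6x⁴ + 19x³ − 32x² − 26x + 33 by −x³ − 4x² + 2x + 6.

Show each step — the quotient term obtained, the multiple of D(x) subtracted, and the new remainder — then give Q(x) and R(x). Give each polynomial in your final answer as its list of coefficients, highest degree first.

Q = [-6, 5]; R = [3]

Step 1: lead(6x⁴ + 19x³ − 32x² − 26x + 33) ÷ lead(D) = 6x⁴ ÷ −x³ = −6x. Subtract (−6x)·D = 6x⁴ + 24x³ − 12x² − 36x. Remainder: −5x³ − 20x² + 10x + 33.
Step 2: lead(−5x³ − 20x² + 10x + 33) ÷ lead(D) = −5x³ ÷ −x³ = 5. Subtract (5)·D = −5x³ − 20x² + 10x + 30. Remainder: 3.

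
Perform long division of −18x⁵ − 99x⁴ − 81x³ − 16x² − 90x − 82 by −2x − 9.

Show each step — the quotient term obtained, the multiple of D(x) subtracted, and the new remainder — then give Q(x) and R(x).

Q(x) = 9x⁴ + 9x³ + 8x + 9; R(x) = −1

Step 1: lead(−18x⁵ − 99x⁴ − 81x³ − 16x² − 90x − 82) ÷ lead(D) = −18x⁵ ÷ −2x = 9x⁴. Subtract (9x⁴)·D = −18x⁵ − 81x⁴. Remainder: −18x⁴ − 81x³ − 16x² − 90x − 82.
Step 2: lead(−18x⁴ − 81x³ − 16x² − 90x − 82) ÷ lead(D) = −18x⁴ ÷ −2x = 9x³. Subtract (9x³)·D = −18x⁴ − 81x³. Remainder: −16x² − 90x − 82.
Step 3: lead(−16x² − 90x − 82) ÷ lead(D) = −16x² ÷ −2x = 8x. Subtract (8x)·D = −16x² − 72x. Remainder: −18x − 82.
Step 4: lead(−18x − 82) ÷ lead(D) = −18x ÷ −2x = 9. Subtract (9)·D = −18x − 81. Remainder: −1.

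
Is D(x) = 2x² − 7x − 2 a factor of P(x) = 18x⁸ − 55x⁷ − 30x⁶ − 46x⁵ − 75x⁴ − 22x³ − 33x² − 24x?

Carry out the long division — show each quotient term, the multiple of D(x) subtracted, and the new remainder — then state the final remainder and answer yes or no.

R(x) = 7x + 6, so D(x) is not a factor of P(x). no

Step 1: lead(18x⁸ − 55x⁷ − 30x⁶ − 46x⁵ − 75x⁴ − 22x³ − 33x² − 24x) ÷ lead(D) = 18x⁸ ÷ 2x² = 9x⁶. Subtract (9x⁶)·D = 18x⁸ − 63x⁷ − 18x⁶. Remainder: 8x⁷ − 12x⁶ − 46x⁵ − 75x⁴ − 22x³ − 33x² − 24x.
Step 2: lead(8x⁷ − 12x⁶ − 46x⁵ − 75x⁴ − 22x³ − 33x² − 24x) ÷ lead(D) = 8x⁷ ÷ 2x² = 4x⁵. Subtract (4x⁵)·D = 8x⁷ − 28x⁶ − 8x⁵. Remainder: 16x⁶ − 38x⁵ − 75x⁴ − 22x³ − 33x² − 24x.
Step 3: lead(16x⁶ − 38x⁵ − 75x⁴ − 22x³ − 33x² − 24x) ÷ lead(D) = 16x⁶ ÷ 2x² = 8x⁴. Subtract (8x⁴)·D = 16x⁶ − 56x⁵ − 16x⁴. Remainder: 18x⁵ − 59x⁴ − 22x³ − 33x² − 24x.
Step 4: lead(18x⁵ − 59x⁴ − 22x³ − 33x² − 24x) ÷ lead(D) = 18x⁵ ÷ 2x² = 9x³. Subtract (9x³)·D = 18x⁵ − 63x⁴ − 18x³. Remainder: 4x⁴ − 4x³ − 33x² − 24x.
Step 5: lead(4x⁴ − 4x³ − 33x² − 24x) ÷ lead(D) = 4x⁴ ÷ 2x² = 2x². Subtract (2x²)·D = 4x⁴ − 14x³ − 4x². Remainder: 10x³ − 29x² − 24x.
Step 6: lead(10x³ − 29x² − 24x) ÷ lead(D) = 10x³ ÷ 2x² = 5x. Subtract (5x)·D = 10x³ − 35x² − 10x. Remainder: 6x² − 14x.
Step 7: lead(6x² − 14x) ÷ lead(D) = 6x² ÷ 2x² = 3. Subtract (3)·D = 6x² − 21x − 6. Remainder: 7x + 6.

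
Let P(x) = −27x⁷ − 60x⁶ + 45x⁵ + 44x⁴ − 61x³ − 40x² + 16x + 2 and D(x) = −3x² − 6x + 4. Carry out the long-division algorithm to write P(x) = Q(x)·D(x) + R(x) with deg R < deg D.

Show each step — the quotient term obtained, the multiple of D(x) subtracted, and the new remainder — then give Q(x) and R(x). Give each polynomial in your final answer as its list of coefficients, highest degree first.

Step 1: lead(−27x⁷ − 60x⁶ + 45x⁵ + 44x⁴ − 61x³ − 40x² + 16x + 2) ÷ lead(D) = −27x⁷ ÷ −3x² = 9x⁵. Subtract (9x⁵)·D = −27x⁷ − 54x⁶ + 36x⁵. Remainder: −6x⁶ + 9x⁵ + 44x⁴ − 61x³ − 40x² + 16x + 2.
Step 2: lead(−6x⁶ + 9x⁵ + 44x⁴ − 61x³ − 40x² + 16x + 2) ÷ lead(D) = −6x⁶ ÷ −3x² = 2x⁴. Subtract (2x⁴)·D = −6x⁶ − 12x⁵ + 8x⁴. Remainder: 21x⁵ + 36x⁴ − 61x³ − 40x² + 16x + 2.
Step 3: lead(21x⁵ + 36x⁴ − 61x³ − 40x² + 16x + 2) ÷ lead(D) = 21x⁵ ÷ −3x² = −7x³. Subtract (−7x³)·D = 21x⁵ + 42x⁴ − 28x³. Remainder: −6x⁴ − 33x³ − 40x² + 16x + 2.
Step 4: lead(−6x⁴ − 33x³ − 40x² + 16x + 2) ÷ lead(D) = −6x⁴ ÷ −3x² = 2x². Subtract (2x²)·D = −6x⁴ − 12x³ + 8x². Remainder: −21x³ − 48x² + 16x + 2.
Step 5: lead(−21x³ − 48x² + 16x + 2) ÷ lead(D) = −21x³ ÷ −3x² = 7x. Subtract (7x)·D = −21x³ − 42x² + 28x. Remainder: −6x² − 12x + 2.
Step 6: lead(−6x² − 12x + 2) ÷ lead(D) = −6x² ÷ −3x² = 2. Subtract (2)·D = −6x² − 12x + 8. Remainder: −6.

Q = [9, 2, -7, 2, 7, 2]; R = [-6]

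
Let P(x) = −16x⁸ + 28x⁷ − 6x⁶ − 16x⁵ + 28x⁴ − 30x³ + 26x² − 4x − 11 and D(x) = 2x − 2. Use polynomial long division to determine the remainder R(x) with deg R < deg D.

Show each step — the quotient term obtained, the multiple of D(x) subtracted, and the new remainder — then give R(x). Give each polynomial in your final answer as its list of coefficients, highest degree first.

Step 1: lead(−16x⁸ + 28x⁷ − 6x⁶ − 16x⁵ + 28x⁴ − 30x³ + 26x² − 4x − 11) ÷ lead(D) = −16x⁸ ÷ 2x = −8x⁷. Subtract (−8x⁷)·D = −16x⁸ + 16x⁷. Remainder: 12x⁷ − 6x⁶ − 16x⁵ + 28x⁴ − 30x³ + 26x² − 4x − 11.
Step 2: lead(12x⁷ − 6x⁶ − 16x⁵ + 28x⁴ − 30x³ + 26x² − 4x − 11) ÷ lead(D) = 12x⁷ ÷ 2x = 6x⁶. Subtract (6x⁶)·D = 12x⁷ − 12x⁶. Remainder: 6x⁶ − 16x⁵ + 28x⁴ − 30x³ + 26x² − 4x − 11.
Step 3: lead(6x⁶ − 16x⁵ + 28x⁴ − 30x³ + 26x² − 4x − 11) ÷ lead(D) = 6x⁶ ÷ 2x = 3x⁵. Subtract (3x⁵)·D = 6x⁶ − 6x⁵. Remainder: −10x⁵ + 28x⁴ − 30x³ + 26x² − 4x − 11.
Step 4: lead(−10x⁵ + 28x⁴ − 30x³ + 26x² − 4x − 11) ÷ lead(D) = −10x⁵ ÷ 2x = −5x⁴. Subtract (−5x⁴)·D = −10x⁵ + 10x⁴. Remainder: 18x⁴ − 30x³ + 26x² − 4x − 11.
Step 5: lead(18x⁴ − 30x³ + 26x² − 4x − 11) ÷ lead(D) = 18x⁴ ÷ 2x = 9x³. Subtract (9x³)·D = 18x⁴ − 18x³. Remainder: −12x³ + 26x² − 4x − 11.
Step 6: lead(−12x³ + 26x² − 4x − 11) ÷ lead(D) = −12x³ ÷ 2x = −6x². Subtract (−6x²)·D = −12x³ + 12x². Remainder: 14x² − 4x − 11.
Step 7: lead(14x² − 4x − 11) ÷ lead(D) = 14x² ÷ 2x = 7x. Subtract (7x)·D = 14x² − 14x. Remainder: 10x − 11.
Step 8: lead(10x − 11) ÷ lead(D) = 10x ÷ 2x = 5. Subtract (5)·D = 10x − 10. Remainder: −1.

R = [-1]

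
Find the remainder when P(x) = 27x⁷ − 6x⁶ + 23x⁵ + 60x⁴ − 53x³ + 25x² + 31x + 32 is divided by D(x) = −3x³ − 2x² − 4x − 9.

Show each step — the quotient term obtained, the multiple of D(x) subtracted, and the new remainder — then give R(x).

R(x) = −2x² − 8x + 5

Step 1: lead(27x⁷ − 6x⁶ + 23x⁵ + 60x⁴ − 53x³ + 25x² + 31x + 32) ÷ lead(D) = 27x⁷ ÷ −3x³ = −9x⁴. Subtract (−9x⁴)·D = 27x⁷ + 18x⁶ + 36x⁵ + 81x⁴. Remainder: −24x⁶ − 13x⁵ − 21x⁴ − 53x³ + 25x² + 31x + 32.
Step 2: lead(−24x⁶ − 13x⁵ − 21x⁴ − 53x³ + 25x² + 31x + 32) ÷ lead(D) = −24x⁶ ÷ −3x³ = 8x³. Subtract (8x³)·D = −24x⁶ − 16x⁵ − 32x⁴ − 72x³. Remainder: 3x⁵ + 11x⁴ + 19x³ + 25x² + 31x + 32.
Step 3: lead(3x⁵ + 11x⁴ + 19x³ + 25x² + 31x + 32) ÷ lead(D) = 3x⁵ ÷ −3x³ = −x². Subtract (−x²)·D = 3x⁵ + 2x⁴ + 4x³ + 9x². Remainder: 9x⁴ + 15x³ + 16x² + 31x + 32.
Step 4: lead(9x⁴ + 15x³ + 16x² + 31x + 32) ÷ lead(D) = 9x⁴ ÷ −3x³ = −3x. Subtract (−3x)·D = 9x⁴ + 6x³ + 12x² + 27x. Remainder: 9x³ + 4x² + 4x + 32.
Step 5: lead(9x³ + 4x² + 4x + 32) ÷ lead(D) = 9x³ ÷ −3x³ = −3. Subtract (−3)·D = 9x³ + 6x² + 12x + 27. Remainder: −2x² − 8x + 5.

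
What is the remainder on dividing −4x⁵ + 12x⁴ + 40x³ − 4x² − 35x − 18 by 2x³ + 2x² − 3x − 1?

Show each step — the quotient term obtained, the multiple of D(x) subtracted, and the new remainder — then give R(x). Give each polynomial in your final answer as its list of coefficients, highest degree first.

R = [-9]

Step 1: lead(−4x⁵ + 12x⁴ + 40x³ − 4x² − 35x − 18) ÷ lead(D) = −4x⁵ ÷ 2x³ = −2x². Subtract (−2x²)·D = −4x⁵ − 4x⁴ + 6x³ + 2x². Remainder: 16x⁴ + 34x³ − 6x² − 35x − 18.
Step 2: lead(16x⁴ + 34x³ − 6x² − 35x − 18) ÷ lead(D) = 16x⁴ ÷ 2x³ = 8x. Subtract (8x)·D = 16x⁴ + 16x³ − 24x² − 8x. Remainder: 18x³ + 18x² − 27x − 18.
Step 3: lead(18x³ + 18x² − 27x − 18) ÷ lead(D) = 18x³ ÷ 2x³ = 9. Subtract (9)·D = 18x³ + 18x² − 27x − 9. Remainder: −9.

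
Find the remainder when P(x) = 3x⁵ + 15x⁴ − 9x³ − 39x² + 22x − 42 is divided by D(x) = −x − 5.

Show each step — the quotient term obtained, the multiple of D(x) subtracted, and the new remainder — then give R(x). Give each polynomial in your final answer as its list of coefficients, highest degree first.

R = [-2]

Step 1: lead(3x⁵ + 15x⁴ − 9x³ − 39x² + 22x − 42) ÷ lead(D) = 3x⁵ ÷ −x = −3x⁴. Subtract (−3x⁴)·D = 3x⁵ + 15x⁴. Remainder: −9x³ − 39x² + 22x − 42.
Step 2: lead(−9x³ − 39x² + 22x − 42) ÷ lead(D) = −9x³ ÷ −x = 9x². Subtract (9x²)·D = −9x³ − 45x². Remainder: 6x² + 22x − 42.
Step 3: lead(6x² + 22x − 42) ÷ lead(D) = 6x² ÷ −x = −6x. Subtract (−6x)·D = 6x² + 30x. Remainder: −8x − 42.
Step 4: lead(−8x − 42) ÷ lead(D) = −8x ÷ −x = 8. Subtract (8)·D = −8x − 40. Remainder: −2.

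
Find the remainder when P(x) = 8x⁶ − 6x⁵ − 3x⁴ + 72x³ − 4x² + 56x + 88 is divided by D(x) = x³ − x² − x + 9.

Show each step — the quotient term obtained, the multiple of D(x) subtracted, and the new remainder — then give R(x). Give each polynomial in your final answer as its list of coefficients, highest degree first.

R = [-6, 2, 7]

Step 1: lead(8x⁶ − 6x⁵ − 3x⁴ + 72x³ − 4x² + 56x + 88) ÷ lead(D) = 8x⁶ ÷ x³ = 8x³. Subtract (8x³)·D = 8x⁶ − 8x⁵ − 8x⁴ + 72x³. Remainder: 2x⁵ + 5x⁴ − 4x² + 56x + 88.
Step 2: lead(2x⁵ + 5x⁴ − 4x² + 56x + 88) ÷ lead(D) = 2x⁵ ÷ x³ = 2x². Subtract (2x²)·D = 2x⁵ − 2x⁴ − 2x³ + 18x². Remainder: 7x⁴ + 2x³ − 22x² + 56x + 88.
Step 3: lead(7x⁴ + 2x³ − 22x² + 56x + 88) ÷ lead(D) = 7x⁴ ÷ x³ = 7x. Subtract (7x)·D = 7x⁴ − 7x³ − 7x² + 63x. Remainder: 9x³ − 15x² − 7x + 88.
Step 4: lead(9x³ − 15x² − 7x + 88) ÷ lead(D) = 9x³ ÷ x³ = 9. Subtract (9)·D = 9x³ − 9x² − 9x + 81. Remainder: −6x² + 2x + 7.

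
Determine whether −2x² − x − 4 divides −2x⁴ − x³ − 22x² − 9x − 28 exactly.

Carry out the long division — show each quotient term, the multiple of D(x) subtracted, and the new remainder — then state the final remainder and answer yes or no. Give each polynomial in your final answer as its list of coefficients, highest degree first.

R = [8], so D(x) is not a factor of P(x). no

Step 1: lead(−2x⁴ − x³ − 22x² − 9x − 28) ÷ lead(D) = −2x⁴ ÷ −2x² = x². Subtract (x²)·D = −2x⁴ − x³ − 4x². Remainder: −18x² − 9x − 28.
Step 2: lead(−18x² − 9x − 28) ÷ lead(D) = −18x² ÷ −2x² = 9. Subtract (9)·D = −18x² − 9x − 36. Remainder: 8.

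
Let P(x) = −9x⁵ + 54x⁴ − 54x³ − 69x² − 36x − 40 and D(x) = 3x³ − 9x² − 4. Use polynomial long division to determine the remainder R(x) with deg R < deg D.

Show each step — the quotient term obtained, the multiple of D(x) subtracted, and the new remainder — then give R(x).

R(x) = −4

Step 1: lead(−9x⁵ + 54x⁴ − 54x³ − 69x² − 36x − 40) ÷ lead(D) = −9x⁵ ÷ 3x³ = −3x². Subtract (−3x²)·D = −9x⁵ + 27x⁴ + 12x². Remainder: 27x⁴ − 54x³ − 81x² − 36x − 40.
Step 2: lead(27x⁴ − 54x³ − 81x² − 36x − 40) ÷ lead(D) = 27x⁴ ÷ 3x³ = 9x. Subtract (9x)·D = 27x⁴ − 81x³ − 36x. Remainder: 27x³ − 81x² − 40.
Step 3: lead(27x³ − 81x² − 40) ÷ lead(D) = 27x³ ÷ 3x³ = 9. Subtract (9)·D = 27x³ − 81x² − 36. Remainder: −4.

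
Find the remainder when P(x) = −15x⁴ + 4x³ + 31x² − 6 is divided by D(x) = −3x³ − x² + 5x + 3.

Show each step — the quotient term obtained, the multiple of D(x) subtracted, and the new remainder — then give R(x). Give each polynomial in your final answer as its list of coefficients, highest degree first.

Step 1: lead(−15x⁴ + 4x³ + 31x² − 6) ÷ lead(D) = −15x⁴ ÷ −3x³ = 5x. Subtract (5x)·D = −15x⁴ − 5x³ + 25x² + 15x. Remainder: 9x³ + 6x² − 15x − 6.
Step 2: lead(9x³ + 6x² − 15x − 6) ÷ lead(D) = 9x³ ÷ −3x³ = −3. Subtract (−3)·D = 9x³ + 3x² − 15x − 9. Remainder: 3x² + 3.

R = [3, 0, 3]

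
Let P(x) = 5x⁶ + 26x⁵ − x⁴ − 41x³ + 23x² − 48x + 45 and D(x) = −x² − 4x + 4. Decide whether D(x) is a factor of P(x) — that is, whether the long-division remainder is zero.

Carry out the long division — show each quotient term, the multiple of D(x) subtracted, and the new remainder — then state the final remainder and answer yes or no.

Step 1: lead(5x⁶ + 26x⁵ − x⁴ − 41x³ + 23x² − 48x + 45) ÷ lead(D) = 5x⁶ ÷ −x² = −5x⁴. Subtract (−5x⁴)·D = 5x⁶ + 20x⁵ − 20x⁴. Remainder: 6x⁵ + 19x⁴ − 41x³ + 23x² − 48x + 45.
Step 2: lead(6x⁵ + 19x⁴ − 41x³ + 23x² − 48x + 45) ÷ lead(D) = 6x⁵ ÷ −x² = −6x³. Subtract (−6x³)·D = 6x⁵ + 24x⁴ − 24x³. Remainder: −5x⁴ − 17x³ + 23x² − 48x + 45.
Step 3: lead(−5x⁴ − 17x³ + 23x² − 48x + 45) ÷ lead(D) = −5x⁴ ÷ −x² = 5x². Subtract (5x²)·D = −5x⁴ − 20x³ + 20x². Remainder: 3x³ + 3x² − 48x + 45.
Step 4: lead(3x³ + 3x² − 48x + 45) ÷ lead(D) = 3x³ ÷ −x² = −3x. Subtract (−3x)·D = 3x³ + 12x² − 12x. Remainder: −9x² − 36x + 45.
Step 5: lead(−9x² − 36x + 45) ÷ lead(D) = −9x² ÷ −x² = 9. Subtract (9)·D = −9x² − 36x + 36. Remainder: 9.

R(x) = 9, so D(x) is not a factor of P(x). no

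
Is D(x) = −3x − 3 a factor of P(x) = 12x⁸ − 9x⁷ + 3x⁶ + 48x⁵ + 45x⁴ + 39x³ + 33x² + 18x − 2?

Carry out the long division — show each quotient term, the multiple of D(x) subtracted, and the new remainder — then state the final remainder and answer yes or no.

R(x) = −5, so D(x) is not a factor of P(x). no

Step 1: lead(12x⁸ − 9x⁷ + 3x⁶ + 48x⁵ + 45x⁴ + 39x³ + 33x² + 18x − 2) ÷ lead(D) = 12x⁸ ÷ −3x = −4x⁷. Subtract (−4x⁷)·D = 12x⁸ + 12x⁷. Remainder: −21x⁷ + 3x⁶ + 48x⁵ + 45x⁴ + 39x³ + 33x² + 18x − 2.
Step 2: lead(−21x⁷ + 3x⁶ + 48x⁵ + 45x⁴ + 39x³ + 33x² + 18x − 2) ÷ lead(D) = −21x⁷ ÷ −3x = 7x⁶. Subtract (7x⁶)·D = −21x⁷ − 21x⁶. Remainder: 24x⁶ + 48x⁵ + 45x⁴ + 39x³ + 33x² + 18x − 2.
Step 3: lead(24x⁶ + 48x⁵ + 45x⁴ + 39x³ + 33x² + 18x − 2) ÷ lead(D) = 24x⁶ ÷ −3x = −8x⁵. Subtract (−8x⁵)·D = 24x⁶ + 24x⁵. Remainder: 24x⁵ + 45x⁴ + 39x³ + 33x² + 18x − 2.
Step 4: lead(24x⁵ + 45x⁴ + 39x³ + 33x² + 18x − 2) ÷ lead(D) = 24x⁵ ÷ −3x = −8x⁴. Subtract (−8x⁴)·D = 24x⁵ + 24x⁴. Remainder: 21x⁴ + 39x³ + 33x² + 18x − 2.
Step 5: lead(21x⁴ + 39x³ + 33x² + 18x − 2) ÷ lead(D) = 21x⁴ ÷ −3x = −7x³. Subtract (−7x³)·D = 21x⁴ + 21x³. Remainder: 18x³ + 33x² + 18x − 2.
Step 6: lead(18x³ + 33x² + 18x − 2) ÷ lead(D) = 18x³ ÷ −3x = −6x². Subtract (−6x²)·D = 18x³ + 18x². Remainder: 15x² + 18x − 2.
Step 7: lead(15x² + 18x − 2) ÷ lead(D) = 15x² ÷ −3x = −5x. Subtract (−5x)·D = 15x² + 15x. Remainder: 3x − 2.
Step 8: lead(3x − 2) ÷ lead(D) = 3x ÷ −3x = −1. Subtract (−1)·D = 3x + 3. Remainder: −5.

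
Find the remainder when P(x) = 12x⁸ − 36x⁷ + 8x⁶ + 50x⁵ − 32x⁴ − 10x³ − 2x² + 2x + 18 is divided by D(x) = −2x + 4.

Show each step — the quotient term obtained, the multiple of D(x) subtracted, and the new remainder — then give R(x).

R(x) = −2

Step 1: lead(12x⁸ − 36x⁷ + 8x⁶ + 50x⁵ − 32x⁴ − 10x³ − 2x² + 2x + 18) ÷ lead(D) = 12x⁸ ÷ −2x = −6x⁷. Subtract (−6x⁷)·D = 12x⁸ − 24x⁷. Remainder: −12x⁷ + 8x⁶ + 50x⁵ − 32x⁴ − 10x³ − 2x² + 2x + 18.
Step 2: lead(−12x⁷ + 8x⁶ + 50x⁵ − 32x⁴ − 10x³ − 2x² + 2x + 18) ÷ lead(D) = −12x⁷ ÷ −2x = 6x⁶. Subtract (6x⁶)·D = −12x⁷ + 24x⁶. Remainder: −16x⁶ + 50x⁵ − 32x⁴ − 10x³ − 2x² + 2x + 18.
Step 3: lead(−16x⁶ + 50x⁵ − 32x⁴ − 10x³ − 2x² + 2x + 18) ÷ lead(D) = −16x⁶ ÷ −2x = 8x⁵. Subtract (8x⁵)·D = −16x⁶ + 32x⁵. Remainder: 18x⁵ − 32x⁴ − 10x³ − 2x² + 2x + 18.
Step 4: lead(18x⁵ − 32x⁴ − 10x³ − 2x² + 2x + 18) ÷ lead(D) = 18x⁵ ÷ −2x = −9x⁴. Subtract (−9x⁴)·D = 18x⁵ − 36x⁴. Remainder: 4x⁴ − 10x³ − 2x² + 2x + 18.
Step 5: lead(4x⁴ − 10x³ − 2x² + 2x + 18) ÷ lead(D) = 4x⁴ ÷ −2x = −2x³. Subtract (−2x³)·D = 4x⁴ − 8x³. Remainder: −2x³ − 2x² + 2x + 18.
Step 6: lead(−2x³ − 2x² + 2x + 18) ÷ lead(D) = −2x³ ÷ −2x = x². Subtract (x²)·D = −2x³ + 4x². Remainder: −6x² + 2x + 18.
Step 7: lead(−6x² + 2x + 18) ÷ lead(D) = −6x² ÷ −2x = 3x. Subtract (3x)·D = −6x² + 12x. Remainder: −10x + 18.
Step 8: lead(−10x + 18) ÷ lead(D) = −10x ÷ −2x = 5. Subtract (5)·D = −10x + 20. Remainder: −2.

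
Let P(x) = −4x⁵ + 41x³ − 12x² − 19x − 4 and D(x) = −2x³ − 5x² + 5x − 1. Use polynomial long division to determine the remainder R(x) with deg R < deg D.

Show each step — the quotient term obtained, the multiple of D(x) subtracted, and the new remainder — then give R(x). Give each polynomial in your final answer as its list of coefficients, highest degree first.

R = [-9, -7]

Step 1: lead(−4x⁵ + 41x³ − 12x² − 19x − 4) ÷ lead(D) = −4x⁵ ÷ −2x³ = 2x². Subtract (2x²)·D = −4x⁵ − 10x⁴ + 10x³ − 2x². Remainder: 10x⁴ + 31x³ − 10x² − 19x − 4.
Step 2: lead(10x⁴ + 31x³ − 10x² − 19x − 4) ÷ lead(D) = 10x⁴ ÷ −2x³ = −5x. Subtract (−5x)·D = 10x⁴ + 25x³ − 25x² + 5x. Remainder: 6x³ + 15x² − 24x − 4.
Step 3: lead(6x³ + 15x² − 24x − 4) ÷ lead(D) = 6x³ ÷ −2x³ = −3. Subtract (−3)·D = 6x³ + 15x² − 15x + 3. Remainder: −9x − 7.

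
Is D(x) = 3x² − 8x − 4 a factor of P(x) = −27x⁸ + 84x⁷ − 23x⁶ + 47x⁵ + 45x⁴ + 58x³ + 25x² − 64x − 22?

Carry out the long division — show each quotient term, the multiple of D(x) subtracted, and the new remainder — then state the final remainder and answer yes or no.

R(x) = 6, so D(x) is not a factor of P(x). no

Step 1: lead(−27x⁸ + 84x⁷ − 23x⁶ + 47x⁵ + 45x⁴ + 58x³ + 25x² − 64x − 22) ÷ lead(D) = −27x⁸ ÷ 3x² = −9x⁶. Subtract (−9x⁶)·D = −27x⁸ + 72x⁷ + 36x⁶. Remainder: 12x⁷ − 59x⁶ + 47x⁵ + 45x⁴ + 58x³ + 25x² − 64x − 22.
Step 2: lead(12x⁷ − 59x⁶ + 47x⁵ + 45x⁴ + 58x³ + 25x² − 64x − 22) ÷ lead(D) = 12x⁷ ÷ 3x² = 4x⁵. Subtract (4x⁵)·D = 12x⁷ − 32x⁶ − 16x⁵. Remainder: −27x⁶ + 63x⁵ + 45x⁴ + 58x³ + 25x² − 64x − 22.
Step 3: lead(−27x⁶ + 63x⁵ + 45x⁴ + 58x³ + 25x² − 64x − 22) ÷ lead(D) = −27x⁶ ÷ 3x² = −9x⁴. Subtract (−9x⁴)·D = −27x⁶ + 72x⁵ + 36x⁴. Remainder: −9x⁵ + 9x⁴ + 58x³ + 25x² − 64x − 22.
Step 4: lead(−9x⁵ + 9x⁴ + 58x³ + 25x² − 64x − 22) ÷ lead(D) = −9x⁵ ÷ 3x² = −3x³. Subtract (−3x³)·D = −9x⁵ + 24x⁴ + 12x³. Remainder: −15x⁴ + 46x³ + 25x² − 64x − 22.
Step 5: lead(−15x⁴ + 46x³ + 25x² − 64x − 22) ÷ lead(D) = −15x⁴ ÷ 3x² = −5x². Subtract (−5x²)·D = −15x⁴ + 40x³ + 20x². Remainder: 6x³ + 5x² − 64x − 22.
Step 6: lead(6x³ + 5x² − 64x − 22) ÷ lead(D) = 6x³ ÷ 3x² = 2x. Subtract (2x)·D = 6x³ − 16x² − 8x. Remainder: 21x² − 56x − 22.
Step 7: lead(21x² − 56x − 22) ÷ lead(D) = 21x² ÷ 3x² = 7. Subtract (7)·D = 21x² − 56x − 28. Remainder: 6.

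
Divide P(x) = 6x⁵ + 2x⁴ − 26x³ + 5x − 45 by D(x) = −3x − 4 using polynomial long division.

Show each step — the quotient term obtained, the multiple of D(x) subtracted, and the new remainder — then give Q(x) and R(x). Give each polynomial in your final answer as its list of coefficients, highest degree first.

Q = [-2, 2, 6, -8, 9]; R = [-9]

Step 1: lead(6x⁵ + 2x⁴ − 26x³ + 5x − 45) ÷ lead(D) = 6x⁵ ÷ −3x = −2x⁴. Subtract (−2x⁴)·D = 6x⁵ + 8x⁴. Remainder: −6x⁴ − 26x³ + 5x − 45.
Step 2: lead(−6x⁴ − 26x³ + 5x − 45) ÷ lead(D) = −6x⁴ ÷ −3x = 2x³. Subtract (2x³)·D = −6x⁴ − 8x³. Remainder: −18x³ + 5x − 45.
Step 3: lead(−18x³ + 5x − 45) ÷ lead(D) = −18x³ ÷ −3x = 6x². Subtract (6x²)·D = −18x³ − 24x². Remainder: 24x² + 5x − 45.
Step 4: lead(24x² + 5x − 45) ÷ lead(D) = 24x² ÷ −3x = −8x. Subtract (−8x)·D = 24x² + 32x. Remainder: −27x − 45.
Step 5: lead(−27x − 45) ÷ lead(D) = −27x ÷ −3x = 9. Subtract (9)·D = −27x − 36. Remainder: −9.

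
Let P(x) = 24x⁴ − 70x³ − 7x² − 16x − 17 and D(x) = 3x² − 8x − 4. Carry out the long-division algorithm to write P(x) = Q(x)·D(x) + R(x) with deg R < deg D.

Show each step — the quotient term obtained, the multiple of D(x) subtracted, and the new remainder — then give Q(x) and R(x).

Step 1: lead(24x⁴ − 70x³ − 7x² − 16x − 17) ÷ lead(D) = 24x⁴ ÷ 3x² = 8x². Subtract (8x²)·D = 24x⁴ − 64x³ − 32x². Remainder: −6x³ + 25x² − 16x − 17.
Step 2: lead(−6x³ + 25x² − 16x − 17) ÷ lead(D) = −6x³ ÷ 3x² = −2x. Subtract (−2x)·D = −6x³ + 16x² + 8x. Remainder: 9x² − 24x − 17.
Step 3: lead(9x² − 24x − 17) ÷ lead(D) = 9x² ÷ 3x² = 3. Subtract (3)·D = 9x² − 24x − 12. Remainder: −5.

Q(x) = 8x² − 2x + 3; R(x) = −5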